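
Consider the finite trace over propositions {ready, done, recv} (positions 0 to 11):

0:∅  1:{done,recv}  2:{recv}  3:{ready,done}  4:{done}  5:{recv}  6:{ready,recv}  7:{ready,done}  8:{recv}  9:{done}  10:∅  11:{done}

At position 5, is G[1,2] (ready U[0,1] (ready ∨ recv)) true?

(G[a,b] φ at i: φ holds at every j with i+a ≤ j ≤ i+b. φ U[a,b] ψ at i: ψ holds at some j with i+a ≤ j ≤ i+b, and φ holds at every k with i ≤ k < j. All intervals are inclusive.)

Holds

Check (ready U[0,1] (ready ∨ recv)) at every j in [6,7]:
  j=6: holds
  j=7: holds
All positions satisfy it → formula holds.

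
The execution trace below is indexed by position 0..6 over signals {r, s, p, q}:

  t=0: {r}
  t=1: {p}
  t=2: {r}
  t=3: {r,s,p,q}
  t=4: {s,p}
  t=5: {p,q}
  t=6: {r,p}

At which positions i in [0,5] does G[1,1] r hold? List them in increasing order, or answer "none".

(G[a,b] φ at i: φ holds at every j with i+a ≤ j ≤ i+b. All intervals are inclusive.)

Evaluate at each i in [0,5]:
  i=0: ✗ (fails at j=1)
  i=1: ✓ (all of [2,2])
  i=2: ✓ (all of [3,3])
  i=3: ✗ (fails at j=4)
  i=4: ✗ (fails at j=5)
  i=5: ✓ (all of [6,6])

1, 2, 5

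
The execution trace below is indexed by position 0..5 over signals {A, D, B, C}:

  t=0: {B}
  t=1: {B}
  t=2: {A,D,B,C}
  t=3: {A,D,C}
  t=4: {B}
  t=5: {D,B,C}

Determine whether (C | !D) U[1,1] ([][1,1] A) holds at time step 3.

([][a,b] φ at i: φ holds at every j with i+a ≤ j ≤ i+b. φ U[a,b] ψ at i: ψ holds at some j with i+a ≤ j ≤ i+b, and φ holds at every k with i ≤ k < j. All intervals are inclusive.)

Need some j in [4,4] with [][1,1] A, and (C | !D) at every k in [3,j-1].
  j=4: [][1,1] A — fails at 5.
No j in the window works → until fails.

Does not hold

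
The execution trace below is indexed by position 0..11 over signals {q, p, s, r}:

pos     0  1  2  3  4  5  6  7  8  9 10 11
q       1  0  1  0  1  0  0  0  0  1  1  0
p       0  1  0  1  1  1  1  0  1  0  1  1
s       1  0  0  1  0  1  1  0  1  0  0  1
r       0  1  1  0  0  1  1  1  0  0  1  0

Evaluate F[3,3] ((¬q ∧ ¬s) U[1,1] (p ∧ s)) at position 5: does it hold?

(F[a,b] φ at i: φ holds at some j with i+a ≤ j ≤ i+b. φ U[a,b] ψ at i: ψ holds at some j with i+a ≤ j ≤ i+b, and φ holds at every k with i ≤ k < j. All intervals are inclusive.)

Check ((¬q ∧ ¬s) U[1,1] (p ∧ s)) at each j in [8,8]:
  j=8: fails
No position in the window satisfies it → formula fails.

Does not hold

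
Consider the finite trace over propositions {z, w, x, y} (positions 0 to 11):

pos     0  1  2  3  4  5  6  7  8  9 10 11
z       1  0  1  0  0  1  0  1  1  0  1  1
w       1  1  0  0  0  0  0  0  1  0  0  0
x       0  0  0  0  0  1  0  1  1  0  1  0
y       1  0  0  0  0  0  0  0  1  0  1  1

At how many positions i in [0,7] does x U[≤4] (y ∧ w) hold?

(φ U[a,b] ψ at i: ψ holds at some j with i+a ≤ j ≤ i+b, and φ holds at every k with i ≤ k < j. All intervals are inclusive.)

Evaluate at each i in [0,7]:
  i=0: ✓ (rhs at j=0)
  i=1: ✗ (no rhs in [1,5])
  i=2: ✗ (no rhs in [2,6])
  i=3: ✗ (no rhs in [3,7])
  i=4: ✗ (lhs fails at k=4 before rhs at j=8)
  i=5: ✗ (lhs fails at k=6 before rhs at j=8)
  i=6: ✗ (lhs fails at k=6 before rhs at j=8)
  i=7: ✓ (rhs at j=8; lhs holds on [7,7])
Positions where it holds: {0, 7} → 2.

2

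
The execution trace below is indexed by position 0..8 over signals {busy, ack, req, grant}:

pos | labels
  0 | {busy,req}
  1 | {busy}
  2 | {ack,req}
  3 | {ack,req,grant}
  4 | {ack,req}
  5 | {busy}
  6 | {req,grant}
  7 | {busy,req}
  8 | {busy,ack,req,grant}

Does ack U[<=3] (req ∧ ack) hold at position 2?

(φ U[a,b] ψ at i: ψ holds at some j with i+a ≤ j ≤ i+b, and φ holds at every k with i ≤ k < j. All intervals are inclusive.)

Need some j in [2,5] with (req ∧ ack), and ack at every k in [2,j-1].
  j=2: (req ∧ ack) holds; no prefix to check → satisfied.

True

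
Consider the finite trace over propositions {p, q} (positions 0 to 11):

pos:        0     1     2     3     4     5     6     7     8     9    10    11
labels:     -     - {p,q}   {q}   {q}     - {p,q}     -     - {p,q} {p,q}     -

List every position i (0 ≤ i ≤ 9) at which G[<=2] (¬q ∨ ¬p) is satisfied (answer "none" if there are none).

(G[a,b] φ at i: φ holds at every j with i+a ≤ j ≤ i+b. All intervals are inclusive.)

Evaluate at each i in [0,9]:
  i=0: ✗ (fails at j=2)
  i=1: ✗ (fails at j=2)
  i=2: ✗ (fails at j=2)
  i=3: ✓ (all of [3,5])
  i=4: ✗ (fails at j=6)
  i=5: ✗ (fails at j=6)
  i=6: ✗ (fails at j=6)
  i=7: ✗ (fails at j=9)
  i=8: ✗ (fails at j=9)
  i=9: ✗ (fails at j=9)

3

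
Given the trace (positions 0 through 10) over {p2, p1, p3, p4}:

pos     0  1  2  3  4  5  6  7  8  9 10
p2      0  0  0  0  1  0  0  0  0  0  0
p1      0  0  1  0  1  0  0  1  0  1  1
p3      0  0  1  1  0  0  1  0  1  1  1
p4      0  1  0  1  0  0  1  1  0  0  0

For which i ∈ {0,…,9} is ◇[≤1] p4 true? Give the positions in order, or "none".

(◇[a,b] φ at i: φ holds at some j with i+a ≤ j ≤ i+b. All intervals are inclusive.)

Evaluate at each i in [0,9]:
  i=0: ✓ (witness j=1)
  i=1: ✓ (witness j=1)
  i=2: ✓ (witness j=3)
  i=3: ✓ (witness j=3)
  i=4: ✗ (none in [4,5])
  i=5: ✓ (witness j=6)
  i=6: ✓ (witness j=6)
  i=7: ✓ (witness j=7)
  i=8: ✗ (none in [8,9])
  i=9: ✗ (none in [9,10])

0, 1, 2, 3, 5, 6, 7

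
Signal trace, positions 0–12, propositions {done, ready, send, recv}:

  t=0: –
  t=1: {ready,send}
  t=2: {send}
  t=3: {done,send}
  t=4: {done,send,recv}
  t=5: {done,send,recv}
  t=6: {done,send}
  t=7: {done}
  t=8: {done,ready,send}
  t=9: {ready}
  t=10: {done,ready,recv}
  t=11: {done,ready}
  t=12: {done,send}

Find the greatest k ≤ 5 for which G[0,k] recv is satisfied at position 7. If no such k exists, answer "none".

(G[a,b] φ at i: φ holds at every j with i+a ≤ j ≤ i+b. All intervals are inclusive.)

none

recv must hold from j=7 onward; find where it first fails.
  j=7: fails → no k works.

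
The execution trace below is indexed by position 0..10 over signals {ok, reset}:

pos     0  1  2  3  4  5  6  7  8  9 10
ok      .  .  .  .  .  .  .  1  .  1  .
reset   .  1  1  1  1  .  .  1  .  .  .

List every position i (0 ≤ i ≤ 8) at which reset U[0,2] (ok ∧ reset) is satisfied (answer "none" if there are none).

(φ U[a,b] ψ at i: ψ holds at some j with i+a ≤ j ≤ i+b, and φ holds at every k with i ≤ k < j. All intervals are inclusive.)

7

Evaluate at each i in [0,8]:
  i=0: ✗ (no rhs in [0,2])
  i=1: ✗ (no rhs in [1,3])
  i=2: ✗ (no rhs in [2,4])
  i=3: ✗ (no rhs in [3,5])
  i=4: ✗ (no rhs in [4,6])
  i=5: ✗ (lhs fails at k=5 before rhs at j=7)
  i=6: ✗ (lhs fails at k=6 before rhs at j=7)
  i=7: ✓ (rhs at j=7)
  i=8: ✗ (no rhs in [8,10])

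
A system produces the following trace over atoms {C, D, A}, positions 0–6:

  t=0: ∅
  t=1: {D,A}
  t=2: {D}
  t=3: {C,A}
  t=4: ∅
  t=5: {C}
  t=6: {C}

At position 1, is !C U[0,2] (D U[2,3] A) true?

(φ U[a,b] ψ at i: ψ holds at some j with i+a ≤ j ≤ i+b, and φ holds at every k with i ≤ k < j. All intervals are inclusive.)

Need some j in [1,3] with (D U[2,3] A), and !C at every k in [1,j-1].
  j=1: (D U[2,3] A) holds; no prefix to check → satisfied.

True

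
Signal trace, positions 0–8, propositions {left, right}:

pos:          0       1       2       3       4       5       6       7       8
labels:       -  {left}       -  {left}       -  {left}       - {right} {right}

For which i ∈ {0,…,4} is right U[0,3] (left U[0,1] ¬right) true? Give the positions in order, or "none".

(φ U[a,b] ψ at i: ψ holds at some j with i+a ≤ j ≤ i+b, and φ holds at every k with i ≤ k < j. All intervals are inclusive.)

0, 1, 2, 3, 4

Evaluate at each i in [0,4]:
  i=0: ✓ (rhs at j=0)
  i=1: ✓ (rhs at j=1)
  i=2: ✓ (rhs at j=2)
  i=3: ✓ (rhs at j=3)
  i=4: ✓ (rhs at j=4)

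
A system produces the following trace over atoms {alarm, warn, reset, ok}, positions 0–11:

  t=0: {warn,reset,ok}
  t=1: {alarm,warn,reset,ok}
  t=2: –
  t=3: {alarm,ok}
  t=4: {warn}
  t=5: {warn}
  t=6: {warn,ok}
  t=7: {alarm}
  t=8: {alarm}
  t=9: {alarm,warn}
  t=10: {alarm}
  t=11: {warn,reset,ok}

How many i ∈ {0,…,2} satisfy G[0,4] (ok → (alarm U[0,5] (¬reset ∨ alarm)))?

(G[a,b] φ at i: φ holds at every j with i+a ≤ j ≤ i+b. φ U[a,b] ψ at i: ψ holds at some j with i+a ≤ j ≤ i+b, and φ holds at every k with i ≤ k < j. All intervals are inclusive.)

2

Evaluate at each i in [0,2]:
  i=0: ✗ (fails at j=0)
  i=1: ✓ (all of [1,5])
  i=2: ✓ (all of [2,6])
Positions where it holds: {1, 2} → 2.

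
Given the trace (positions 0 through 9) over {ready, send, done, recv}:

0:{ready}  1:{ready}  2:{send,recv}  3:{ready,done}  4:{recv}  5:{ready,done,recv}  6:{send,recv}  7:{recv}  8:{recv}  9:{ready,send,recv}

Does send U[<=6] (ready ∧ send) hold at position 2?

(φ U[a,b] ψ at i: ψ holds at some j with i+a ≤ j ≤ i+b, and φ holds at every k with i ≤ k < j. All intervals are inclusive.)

False

Need some j in [2,8] with (ready ∧ send), and send at every k in [2,j-1].
  j=2: (ready ∧ send) false.
  j=3: (ready ∧ send) false.
  j=4: (ready ∧ send) false.
  j=5: (ready ∧ send) false.
  j=6: (ready ∧ send) false.
  j=7: (ready ∧ send) false.
  j=8: (ready ∧ send) false.
No j in the window works → until fails.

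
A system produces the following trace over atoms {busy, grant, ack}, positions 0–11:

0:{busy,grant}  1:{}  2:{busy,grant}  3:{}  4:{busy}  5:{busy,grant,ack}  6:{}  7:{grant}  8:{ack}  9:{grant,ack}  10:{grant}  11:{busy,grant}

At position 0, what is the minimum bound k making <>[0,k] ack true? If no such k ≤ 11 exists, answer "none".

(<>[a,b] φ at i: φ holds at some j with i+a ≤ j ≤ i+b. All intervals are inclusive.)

Scan j = 0,1,… for ack:
  j=0: fails
  j=1: fails
  j=2: fails
  j=3: fails
  j=4: fails
  j=5: holds
First hit at j=5, so smallest k = 5-0 = 5.

5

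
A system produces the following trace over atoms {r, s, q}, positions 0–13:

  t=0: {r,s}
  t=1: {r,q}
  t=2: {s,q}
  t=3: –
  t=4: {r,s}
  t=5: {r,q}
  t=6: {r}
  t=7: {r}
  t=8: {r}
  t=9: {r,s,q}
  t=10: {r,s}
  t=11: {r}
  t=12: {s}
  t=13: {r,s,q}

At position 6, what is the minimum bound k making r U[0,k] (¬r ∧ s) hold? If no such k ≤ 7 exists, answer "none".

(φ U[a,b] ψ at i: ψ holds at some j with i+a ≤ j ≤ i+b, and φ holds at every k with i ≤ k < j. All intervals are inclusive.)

Need earliest j ≥ 6 with (¬r ∧ s), and r at every k in [6,j-1].
  j=6: rhs fails.
  j=7: rhs fails.
  j=8: rhs fails.
  j=9: rhs fails.
  j=10: rhs fails.
  j=11: rhs fails.
  j=12: rhs holds; lhs holds on [6,11]. k = 6.

6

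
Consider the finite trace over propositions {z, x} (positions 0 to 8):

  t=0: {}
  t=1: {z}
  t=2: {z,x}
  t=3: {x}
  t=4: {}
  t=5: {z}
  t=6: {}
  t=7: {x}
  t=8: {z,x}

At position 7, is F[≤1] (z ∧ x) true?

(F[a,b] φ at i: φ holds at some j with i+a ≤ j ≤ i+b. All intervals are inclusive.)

Check (z ∧ x) at each j in [7,8]:
  j=7: false
  j=8: true
Found at j=8 → formula holds.

True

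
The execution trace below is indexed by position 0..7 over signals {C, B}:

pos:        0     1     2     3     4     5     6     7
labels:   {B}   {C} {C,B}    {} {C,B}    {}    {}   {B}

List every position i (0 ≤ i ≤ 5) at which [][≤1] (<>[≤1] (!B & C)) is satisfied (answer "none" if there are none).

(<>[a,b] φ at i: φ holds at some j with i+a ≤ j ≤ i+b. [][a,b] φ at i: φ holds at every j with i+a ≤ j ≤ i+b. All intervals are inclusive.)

Evaluate at each i in [0,5]:
  i=0: ✓ (all of [0,1])
  i=1: ✗ (fails at j=2)
  i=2: ✗ (fails at j=2)
  i=3: ✗ (fails at j=3)
  i=4: ✗ (fails at j=4)
  i=5: ✗ (fails at j=5)

0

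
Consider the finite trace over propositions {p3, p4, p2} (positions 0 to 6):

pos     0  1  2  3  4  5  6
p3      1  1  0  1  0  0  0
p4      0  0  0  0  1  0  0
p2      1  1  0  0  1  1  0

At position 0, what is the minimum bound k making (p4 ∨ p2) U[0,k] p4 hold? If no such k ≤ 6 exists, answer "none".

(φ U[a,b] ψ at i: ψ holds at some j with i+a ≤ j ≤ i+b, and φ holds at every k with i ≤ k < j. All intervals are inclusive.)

Need earliest j ≥ 0 with p4, and (p4 ∨ p2) at every k in [0,j-1].
  j=0: rhs fails.
  j=1: rhs fails.
  j=2: rhs fails.
  j=3: rhs fails.
  j=4: rhs holds but lhs fails at k=2.
  j=5: rhs fails.
  j=6: rhs fails.
No witness within the range → none.

none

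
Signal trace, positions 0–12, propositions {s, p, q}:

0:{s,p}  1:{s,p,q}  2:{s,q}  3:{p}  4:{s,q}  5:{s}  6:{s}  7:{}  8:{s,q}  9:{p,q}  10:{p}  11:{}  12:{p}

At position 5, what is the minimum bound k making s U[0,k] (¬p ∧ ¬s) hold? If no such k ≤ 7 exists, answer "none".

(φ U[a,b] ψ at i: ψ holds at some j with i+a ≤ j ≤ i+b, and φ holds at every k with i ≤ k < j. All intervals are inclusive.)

2

Need earliest j ≥ 5 with (¬p ∧ ¬s), and s at every k in [5,j-1].
  j=5: rhs fails.
  j=6: rhs fails.
  j=7: rhs holds; lhs holds on [5,6]. k = 2.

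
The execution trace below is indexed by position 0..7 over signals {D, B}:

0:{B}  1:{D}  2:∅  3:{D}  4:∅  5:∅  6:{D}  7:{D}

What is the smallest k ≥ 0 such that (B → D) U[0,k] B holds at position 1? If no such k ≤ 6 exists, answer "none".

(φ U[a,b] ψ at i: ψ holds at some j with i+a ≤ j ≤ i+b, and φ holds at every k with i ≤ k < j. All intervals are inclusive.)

none

Need earliest j ≥ 1 with B, and (B → D) at every k in [1,j-1].
  j=1: rhs fails.
  j=2: rhs fails.
  j=3: rhs fails.
  j=4: rhs fails.
  j=5: rhs fails.
  j=6: rhs fails.
  j=7: rhs fails.
No witness within the range → none.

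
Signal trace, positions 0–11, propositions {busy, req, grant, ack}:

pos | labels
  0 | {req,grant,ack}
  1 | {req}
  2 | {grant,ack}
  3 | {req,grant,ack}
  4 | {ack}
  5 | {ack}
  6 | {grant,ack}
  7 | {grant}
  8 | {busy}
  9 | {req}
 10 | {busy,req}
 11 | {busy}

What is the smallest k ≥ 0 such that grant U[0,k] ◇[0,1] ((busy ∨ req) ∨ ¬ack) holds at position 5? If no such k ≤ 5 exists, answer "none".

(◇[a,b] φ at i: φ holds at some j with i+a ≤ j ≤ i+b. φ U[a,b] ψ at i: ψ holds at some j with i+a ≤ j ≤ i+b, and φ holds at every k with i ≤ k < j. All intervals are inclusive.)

none

Need earliest j ≥ 5 with ◇[0,1] ((busy ∨ req) ∨ ¬ack), and grant at every k in [5,j-1].
  j=5: rhs fails.
  j=6: rhs holds but lhs fails at k=5.
  j=7: rhs holds but lhs fails at k=5.
  j=8: rhs holds but lhs fails at k=5.
  j=9: rhs holds but lhs fails at k=5.
  j=10: rhs holds but lhs fails at k=5.
No witness within the range → none.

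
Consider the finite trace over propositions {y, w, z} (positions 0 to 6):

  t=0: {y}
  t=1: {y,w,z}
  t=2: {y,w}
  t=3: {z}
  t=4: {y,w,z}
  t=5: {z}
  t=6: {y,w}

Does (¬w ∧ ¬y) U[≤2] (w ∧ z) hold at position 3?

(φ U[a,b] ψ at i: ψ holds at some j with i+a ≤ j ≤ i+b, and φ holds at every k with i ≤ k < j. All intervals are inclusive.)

Need some j in [3,5] with (w ∧ z), and (¬w ∧ ¬y) at every k in [3,j-1].
  j=3: (w ∧ z) false.
  j=4: (w ∧ z) holds; (¬w ∧ ¬y) holds at every k in [3,3] → satisfied.

Yes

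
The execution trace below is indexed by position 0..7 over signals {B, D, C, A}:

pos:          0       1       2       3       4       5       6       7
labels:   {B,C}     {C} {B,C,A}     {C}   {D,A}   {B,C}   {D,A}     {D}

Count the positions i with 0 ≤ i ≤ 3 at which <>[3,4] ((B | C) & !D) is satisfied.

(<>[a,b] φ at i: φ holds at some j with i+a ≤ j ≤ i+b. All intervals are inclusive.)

3

Evaluate at each i in [0,3]:
  i=0: ✓ (witness j=3)
  i=1: ✓ (witness j=5)
  i=2: ✓ (witness j=5)
  i=3: ✗ (none in [6,7])
Positions where it holds: {0, 1, 2} → 3.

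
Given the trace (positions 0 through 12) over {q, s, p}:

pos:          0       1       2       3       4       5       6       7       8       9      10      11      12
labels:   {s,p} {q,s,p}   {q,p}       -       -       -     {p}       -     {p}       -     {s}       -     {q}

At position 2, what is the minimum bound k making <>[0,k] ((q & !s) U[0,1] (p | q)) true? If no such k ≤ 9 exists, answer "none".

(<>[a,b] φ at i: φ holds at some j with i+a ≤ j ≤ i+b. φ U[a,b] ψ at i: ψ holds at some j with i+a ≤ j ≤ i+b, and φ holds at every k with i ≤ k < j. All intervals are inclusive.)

Scan j = 2,3,… for ((q & !s) U[0,1] (p | q)):
  j=2: holds
First hit at j=2, so smallest k = 2-2 = 0.

0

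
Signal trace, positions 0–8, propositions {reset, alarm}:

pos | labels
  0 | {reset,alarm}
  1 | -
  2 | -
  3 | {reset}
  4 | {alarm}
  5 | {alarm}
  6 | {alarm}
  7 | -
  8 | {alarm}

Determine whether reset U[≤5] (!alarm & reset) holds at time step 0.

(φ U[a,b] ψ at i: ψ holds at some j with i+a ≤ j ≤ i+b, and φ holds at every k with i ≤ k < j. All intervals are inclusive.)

Need some j in [0,5] with (!alarm & reset), and reset at every k in [0,j-1].
  j=0: (!alarm & reset) false.
  j=1: (!alarm & reset) false.
  j=2: (!alarm & reset) false.
  j=3: (!alarm & reset) holds, but reset fails at k=1 → not this j.
  j=4: (!alarm & reset) false.
  j=5: (!alarm & reset) false.
No j in the window works → until fails.

Does not hold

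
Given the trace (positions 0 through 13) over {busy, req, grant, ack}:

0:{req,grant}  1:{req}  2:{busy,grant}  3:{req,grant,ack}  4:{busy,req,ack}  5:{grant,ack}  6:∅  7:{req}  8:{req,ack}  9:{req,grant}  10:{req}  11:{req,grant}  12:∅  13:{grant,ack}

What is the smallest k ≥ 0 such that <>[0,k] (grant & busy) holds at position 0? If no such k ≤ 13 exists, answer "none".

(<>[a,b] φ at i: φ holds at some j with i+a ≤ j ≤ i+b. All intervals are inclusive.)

Scan j = 0,1,… for (grant & busy):
  j=0: fails
  j=1: fails
  j=2: holds
First hit at j=2, so smallest k = 2-0 = 2.

2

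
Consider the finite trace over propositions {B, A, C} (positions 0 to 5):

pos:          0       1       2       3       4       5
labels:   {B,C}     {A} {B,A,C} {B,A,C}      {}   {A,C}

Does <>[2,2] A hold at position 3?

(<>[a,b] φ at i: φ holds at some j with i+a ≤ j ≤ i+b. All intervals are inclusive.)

Holds

Check A at each j in [5,5]:
  j=5: true
Found at j=5 → formula holds.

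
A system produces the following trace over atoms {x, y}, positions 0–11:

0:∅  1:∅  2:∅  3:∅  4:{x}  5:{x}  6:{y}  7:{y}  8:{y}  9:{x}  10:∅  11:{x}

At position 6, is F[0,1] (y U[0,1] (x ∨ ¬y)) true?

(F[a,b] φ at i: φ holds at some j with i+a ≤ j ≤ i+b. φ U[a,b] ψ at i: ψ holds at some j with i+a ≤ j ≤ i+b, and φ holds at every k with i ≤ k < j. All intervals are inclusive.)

Check (y U[0,1] (x ∨ ¬y)) at each j in [6,7]:
  j=6: fails
  j=7: fails
No position in the window satisfies it → formula fails.

Does not hold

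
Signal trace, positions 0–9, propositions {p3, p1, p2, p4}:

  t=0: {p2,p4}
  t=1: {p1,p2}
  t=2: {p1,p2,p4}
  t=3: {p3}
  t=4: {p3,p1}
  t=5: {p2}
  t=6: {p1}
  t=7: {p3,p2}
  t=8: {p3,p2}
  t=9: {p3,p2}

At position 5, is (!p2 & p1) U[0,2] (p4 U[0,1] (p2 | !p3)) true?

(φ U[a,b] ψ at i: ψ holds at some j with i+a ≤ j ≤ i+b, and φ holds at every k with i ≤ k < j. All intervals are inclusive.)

Holds

Need some j in [5,7] with (p4 U[0,1] (p2 | !p3)), and (!p2 & p1) at every k in [5,j-1].
  j=5: (p4 U[0,1] (p2 | !p3)) holds; no prefix to check → satisfied.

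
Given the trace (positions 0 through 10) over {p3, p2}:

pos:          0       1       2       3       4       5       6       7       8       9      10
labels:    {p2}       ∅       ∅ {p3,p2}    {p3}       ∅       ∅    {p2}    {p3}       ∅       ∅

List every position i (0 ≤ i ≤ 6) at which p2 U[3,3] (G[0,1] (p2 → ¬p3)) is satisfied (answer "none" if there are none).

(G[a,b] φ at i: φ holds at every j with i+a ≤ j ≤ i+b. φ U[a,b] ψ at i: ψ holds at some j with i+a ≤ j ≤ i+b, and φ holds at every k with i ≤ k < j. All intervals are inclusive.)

Evaluate at each i in [0,6]:
  i=0: ✗ (no rhs in [3,3])
  i=1: ✗ (lhs fails at k=1 before rhs at j=4)
  i=2: ✗ (lhs fails at k=2 before rhs at j=5)
  i=3: ✗ (lhs fails at k=4 before rhs at j=6)
  i=4: ✗ (lhs fails at k=4 before rhs at j=7)
  i=5: ✗ (lhs fails at k=5 before rhs at j=8)
  i=6: ✗ (lhs fails at k=6 before rhs at j=9)

none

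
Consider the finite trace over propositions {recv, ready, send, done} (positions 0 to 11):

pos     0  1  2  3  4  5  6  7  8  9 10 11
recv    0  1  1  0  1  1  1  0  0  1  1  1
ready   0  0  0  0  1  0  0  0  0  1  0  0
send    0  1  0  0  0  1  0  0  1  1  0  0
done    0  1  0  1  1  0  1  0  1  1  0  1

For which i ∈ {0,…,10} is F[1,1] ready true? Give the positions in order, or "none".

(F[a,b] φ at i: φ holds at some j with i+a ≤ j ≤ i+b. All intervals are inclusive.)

Evaluate at each i in [0,10]:
  i=0: ✗ (none in [1,1])
  i=1: ✗ (none in [2,2])
  i=2: ✗ (none in [3,3])
  i=3: ✓ (witness j=4)
  i=4: ✗ (none in [5,5])
  i=5: ✗ (none in [6,6])
  i=6: ✗ (none in [7,7])
  i=7: ✗ (none in [8,8])
  i=8: ✓ (witness j=9)
  i=9: ✗ (none in [10,10])
  i=10: ✗ (none in [11,11])

3, 8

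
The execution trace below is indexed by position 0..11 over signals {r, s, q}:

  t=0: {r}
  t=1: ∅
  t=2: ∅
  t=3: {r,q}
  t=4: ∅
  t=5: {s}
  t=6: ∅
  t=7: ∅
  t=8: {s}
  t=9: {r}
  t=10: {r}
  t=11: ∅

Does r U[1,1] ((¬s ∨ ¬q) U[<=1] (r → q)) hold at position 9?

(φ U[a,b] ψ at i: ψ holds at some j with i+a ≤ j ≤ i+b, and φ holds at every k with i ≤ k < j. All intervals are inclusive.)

Need some j in [10,10] with ((¬s ∨ ¬q) U[<=1] (r → q)), and r at every k in [9,j-1].
  j=10: ((¬s ∨ ¬q) U[<=1] (r → q)) holds; r holds at every k in [9,9] → satisfied.

Holds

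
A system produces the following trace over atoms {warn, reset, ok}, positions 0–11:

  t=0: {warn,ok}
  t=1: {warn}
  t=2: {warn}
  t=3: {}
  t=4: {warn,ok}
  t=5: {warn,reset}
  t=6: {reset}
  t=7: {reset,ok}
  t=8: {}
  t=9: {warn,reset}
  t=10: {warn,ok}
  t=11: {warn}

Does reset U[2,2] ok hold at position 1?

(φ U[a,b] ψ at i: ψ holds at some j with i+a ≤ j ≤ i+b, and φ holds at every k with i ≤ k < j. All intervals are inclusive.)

Need some j in [3,3] with ok, and reset at every k in [1,j-1].
  j=3: ok false.
No j in the window works → until fails.

No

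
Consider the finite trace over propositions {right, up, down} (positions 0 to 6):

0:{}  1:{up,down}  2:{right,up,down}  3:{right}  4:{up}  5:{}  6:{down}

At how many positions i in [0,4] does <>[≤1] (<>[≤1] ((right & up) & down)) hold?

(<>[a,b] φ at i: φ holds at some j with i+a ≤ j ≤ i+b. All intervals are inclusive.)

3

Evaluate at each i in [0,4]:
  i=0: ✓ (witness j=1)
  i=1: ✓ (witness j=1)
  i=2: ✓ (witness j=2)
  i=3: ✗ (none in [3,4])
  i=4: ✗ (none in [4,5])
Positions where it holds: {0, 1, 2} → 3.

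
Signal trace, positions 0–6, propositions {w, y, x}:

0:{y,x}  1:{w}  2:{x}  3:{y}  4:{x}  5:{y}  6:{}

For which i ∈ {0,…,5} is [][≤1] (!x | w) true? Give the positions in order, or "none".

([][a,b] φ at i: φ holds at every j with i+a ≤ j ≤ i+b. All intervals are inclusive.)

5

Evaluate at each i in [0,5]:
  i=0: ✗ (fails at j=0)
  i=1: ✗ (fails at j=2)
  i=2: ✗ (fails at j=2)
  i=3: ✗ (fails at j=4)
  i=4: ✗ (fails at j=4)
  i=5: ✓ (all of [5,6])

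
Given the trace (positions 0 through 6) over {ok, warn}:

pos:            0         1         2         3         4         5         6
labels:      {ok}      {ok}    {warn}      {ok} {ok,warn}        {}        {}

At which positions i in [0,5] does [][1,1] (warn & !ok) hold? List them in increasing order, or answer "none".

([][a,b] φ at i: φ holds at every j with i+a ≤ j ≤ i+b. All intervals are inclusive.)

Evaluate at each i in [0,5]:
  i=0: ✗ (fails at j=1)
  i=1: ✓ (all of [2,2])
  i=2: ✗ (fails at j=3)
  i=3: ✗ (fails at j=4)
  i=4: ✗ (fails at j=5)
  i=5: ✗ (fails at j=6)

1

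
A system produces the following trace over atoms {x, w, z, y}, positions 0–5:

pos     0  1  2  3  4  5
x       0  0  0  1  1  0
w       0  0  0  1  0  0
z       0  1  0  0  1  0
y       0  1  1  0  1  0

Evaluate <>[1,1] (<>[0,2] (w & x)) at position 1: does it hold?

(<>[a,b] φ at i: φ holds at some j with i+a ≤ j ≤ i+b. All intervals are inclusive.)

Holds

Check <>[0,2] (w & x) at each j in [2,2]:
  j=2: holds (witness at 3)
Found at j=2 → formula holds.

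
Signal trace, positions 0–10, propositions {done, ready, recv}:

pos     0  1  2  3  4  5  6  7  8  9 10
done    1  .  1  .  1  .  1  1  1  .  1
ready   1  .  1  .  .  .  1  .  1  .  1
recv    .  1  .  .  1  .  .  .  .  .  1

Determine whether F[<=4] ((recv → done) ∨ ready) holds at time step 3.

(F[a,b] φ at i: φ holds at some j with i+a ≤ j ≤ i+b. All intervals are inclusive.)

Yes

Check ((recv → done) ∨ ready) at each j in [3,7]:
  j=3: true
  j=4: true
  j=5: true
  j=6: true
  j=7: true
Found at j=3 → formula holds.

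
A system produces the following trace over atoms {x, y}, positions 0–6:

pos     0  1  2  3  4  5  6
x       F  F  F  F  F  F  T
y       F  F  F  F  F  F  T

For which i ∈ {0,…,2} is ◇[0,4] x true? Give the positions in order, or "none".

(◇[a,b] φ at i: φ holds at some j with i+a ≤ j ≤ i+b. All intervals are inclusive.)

Evaluate at each i in [0,2]:
  i=0: ✗ (none in [0,4])
  i=1: ✗ (none in [1,5])
  i=2: ✓ (witness j=6)

2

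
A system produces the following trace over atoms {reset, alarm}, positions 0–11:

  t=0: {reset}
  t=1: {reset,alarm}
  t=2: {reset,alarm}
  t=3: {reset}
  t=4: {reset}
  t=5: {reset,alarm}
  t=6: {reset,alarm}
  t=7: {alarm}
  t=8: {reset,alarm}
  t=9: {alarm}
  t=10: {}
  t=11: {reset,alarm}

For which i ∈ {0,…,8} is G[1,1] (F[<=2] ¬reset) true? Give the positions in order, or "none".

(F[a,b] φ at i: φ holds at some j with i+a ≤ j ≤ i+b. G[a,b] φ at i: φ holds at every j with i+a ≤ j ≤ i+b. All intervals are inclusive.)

4, 5, 6, 7, 8

Evaluate at each i in [0,8]:
  i=0: ✗ (fails at j=1)
  i=1: ✗ (fails at j=2)
  i=2: ✗ (fails at j=3)
  i=3: ✗ (fails at j=4)
  i=4: ✓ (all of [5,5])
  i=5: ✓ (all of [6,6])
  i=6: ✓ (all of [7,7])
  i=7: ✓ (all of [8,8])
  i=8: ✓ (all of [9,9])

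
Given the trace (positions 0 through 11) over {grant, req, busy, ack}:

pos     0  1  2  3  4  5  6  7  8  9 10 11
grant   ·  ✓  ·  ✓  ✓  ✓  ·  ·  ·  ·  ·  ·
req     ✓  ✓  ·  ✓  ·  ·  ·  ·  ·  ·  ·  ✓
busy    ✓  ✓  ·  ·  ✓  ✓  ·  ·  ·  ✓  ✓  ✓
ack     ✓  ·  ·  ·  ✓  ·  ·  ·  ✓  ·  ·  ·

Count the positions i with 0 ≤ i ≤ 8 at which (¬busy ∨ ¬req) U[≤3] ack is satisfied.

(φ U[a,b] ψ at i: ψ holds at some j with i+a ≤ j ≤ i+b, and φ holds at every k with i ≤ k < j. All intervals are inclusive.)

8

Evaluate at each i in [0,8]:
  i=0: ✓ (rhs at j=0)
  i=1: ✗ (lhs fails at k=1 before rhs at j=4)
  i=2: ✓ (rhs at j=4; lhs holds on [2,3])
  i=3: ✓ (rhs at j=4; lhs holds on [3,3])
  i=4: ✓ (rhs at j=4)
  i=5: ✓ (rhs at j=8; lhs holds on [5,7])
  i=6: ✓ (rhs at j=8; lhs holds on [6,7])
  i=7: ✓ (rhs at j=8; lhs holds on [7,7])
  i=8: ✓ (rhs at j=8)
Positions where it holds: {0, 2, 3, 4, 5, 6, 7, 8} → 8.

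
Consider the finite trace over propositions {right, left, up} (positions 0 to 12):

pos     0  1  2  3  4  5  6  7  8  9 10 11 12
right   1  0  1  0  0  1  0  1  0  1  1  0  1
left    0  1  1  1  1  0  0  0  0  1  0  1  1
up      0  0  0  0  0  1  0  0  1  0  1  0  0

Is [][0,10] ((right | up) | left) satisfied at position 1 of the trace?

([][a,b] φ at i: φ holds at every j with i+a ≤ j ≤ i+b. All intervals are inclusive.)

Does not hold

Check ((right | up) | left) at every j in [1,11]:
  j=1: true
  j=2: true
  j=3: true
  j=4: true
  j=5: true
  j=6: false
  j=7: true
  j=8: true
  j=9: true
  j=10: true
  j=11: true
Fails at j=6 → formula fails.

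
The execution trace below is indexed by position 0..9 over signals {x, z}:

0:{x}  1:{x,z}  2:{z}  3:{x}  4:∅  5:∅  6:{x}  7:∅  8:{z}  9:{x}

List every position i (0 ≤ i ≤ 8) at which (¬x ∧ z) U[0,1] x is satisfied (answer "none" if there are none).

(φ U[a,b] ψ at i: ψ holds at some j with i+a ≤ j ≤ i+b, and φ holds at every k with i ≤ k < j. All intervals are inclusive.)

0, 1, 2, 3, 6, 8

Evaluate at each i in [0,8]:
  i=0: ✓ (rhs at j=0)
  i=1: ✓ (rhs at j=1)
  i=2: ✓ (rhs at j=3; lhs holds on [2,2])
  i=3: ✓ (rhs at j=3)
  i=4: ✗ (no rhs in [4,5])
  i=5: ✗ (lhs fails at k=5 before rhs at j=6)
  i=6: ✓ (rhs at j=6)
  i=7: ✗ (no rhs in [7,8])
  i=8: ✓ (rhs at j=9; lhs holds on [8,8])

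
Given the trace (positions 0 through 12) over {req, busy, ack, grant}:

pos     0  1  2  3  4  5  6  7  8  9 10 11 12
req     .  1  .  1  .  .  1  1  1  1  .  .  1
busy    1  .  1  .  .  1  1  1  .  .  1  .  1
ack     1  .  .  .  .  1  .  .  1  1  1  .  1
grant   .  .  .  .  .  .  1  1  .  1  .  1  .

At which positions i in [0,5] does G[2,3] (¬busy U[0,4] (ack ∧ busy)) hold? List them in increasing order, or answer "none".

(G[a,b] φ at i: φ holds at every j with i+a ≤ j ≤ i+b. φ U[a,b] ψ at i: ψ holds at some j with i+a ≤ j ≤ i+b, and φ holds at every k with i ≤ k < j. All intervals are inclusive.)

1, 2

Evaluate at each i in [0,5]:
  i=0: ✗ (fails at j=2)
  i=1: ✓ (all of [3,4])
  i=2: ✓ (all of [4,5])
  i=3: ✗ (fails at j=6)
  i=4: ✗ (fails at j=6)
  i=5: ✗ (fails at j=7)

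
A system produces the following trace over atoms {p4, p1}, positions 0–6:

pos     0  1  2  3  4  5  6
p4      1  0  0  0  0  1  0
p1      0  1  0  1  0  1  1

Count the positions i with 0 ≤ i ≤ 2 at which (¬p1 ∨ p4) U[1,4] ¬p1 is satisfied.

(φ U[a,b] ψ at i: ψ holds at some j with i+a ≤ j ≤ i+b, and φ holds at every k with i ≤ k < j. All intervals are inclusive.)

Evaluate at each i in [0,2]:
  i=0: ✗ (lhs fails at k=1 before rhs at j=2)
  i=1: ✗ (lhs fails at k=1 before rhs at j=2)
  i=2: ✗ (lhs fails at k=3 before rhs at j=4)
Positions where it holds: {} → 0.

0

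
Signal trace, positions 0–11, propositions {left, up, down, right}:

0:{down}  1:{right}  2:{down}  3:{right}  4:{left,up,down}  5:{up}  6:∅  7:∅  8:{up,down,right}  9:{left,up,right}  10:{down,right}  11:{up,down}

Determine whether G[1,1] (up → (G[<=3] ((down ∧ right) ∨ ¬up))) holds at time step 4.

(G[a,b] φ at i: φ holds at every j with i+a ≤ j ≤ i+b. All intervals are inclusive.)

Check (up → (G[<=3] ((down ∧ right) ∨ ¬up))) at every j in [5,5]:
  j=5: antecedent true; consequent fails at 5 → ✗
Fails at j=5 → formula fails.

No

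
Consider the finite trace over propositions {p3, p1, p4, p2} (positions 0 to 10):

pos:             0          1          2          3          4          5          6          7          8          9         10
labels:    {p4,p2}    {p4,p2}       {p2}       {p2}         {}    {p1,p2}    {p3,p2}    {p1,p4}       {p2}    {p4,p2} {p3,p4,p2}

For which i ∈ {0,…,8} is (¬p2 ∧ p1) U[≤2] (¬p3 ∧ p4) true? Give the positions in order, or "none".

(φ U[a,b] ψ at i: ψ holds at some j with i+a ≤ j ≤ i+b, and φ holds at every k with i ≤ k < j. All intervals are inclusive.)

Evaluate at each i in [0,8]:
  i=0: ✓ (rhs at j=0)
  i=1: ✓ (rhs at j=1)
  i=2: ✗ (no rhs in [2,4])
  i=3: ✗ (no rhs in [3,5])
  i=4: ✗ (no rhs in [4,6])
  i=5: ✗ (lhs fails at k=5 before rhs at j=7)
  i=6: ✗ (lhs fails at k=6 before rhs at j=7)
  i=7: ✓ (rhs at j=7)
  i=8: ✗ (lhs fails at k=8 before rhs at j=9)

0, 1, 7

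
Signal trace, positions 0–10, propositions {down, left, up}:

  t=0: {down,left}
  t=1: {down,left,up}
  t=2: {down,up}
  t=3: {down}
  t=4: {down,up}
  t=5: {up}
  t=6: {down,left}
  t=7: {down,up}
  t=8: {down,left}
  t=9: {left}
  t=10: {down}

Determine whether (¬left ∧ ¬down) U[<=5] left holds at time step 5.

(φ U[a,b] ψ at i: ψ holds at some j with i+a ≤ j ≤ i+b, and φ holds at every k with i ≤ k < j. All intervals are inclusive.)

Holds

Need some j in [5,10] with left, and (¬left ∧ ¬down) at every k in [5,j-1].
  j=5: left false.
  j=6: left holds; (¬left ∧ ¬down) holds at every k in [5,5] → satisfied.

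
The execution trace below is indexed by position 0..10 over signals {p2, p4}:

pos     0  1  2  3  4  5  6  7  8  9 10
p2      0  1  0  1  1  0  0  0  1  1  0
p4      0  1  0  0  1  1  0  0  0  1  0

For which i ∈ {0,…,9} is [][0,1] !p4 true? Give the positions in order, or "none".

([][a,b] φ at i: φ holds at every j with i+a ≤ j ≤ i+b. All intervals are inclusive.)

Evaluate at each i in [0,9]:
  i=0: ✗ (fails at j=1)
  i=1: ✗ (fails at j=1)
  i=2: ✓ (all of [2,3])
  i=3: ✗ (fails at j=4)
  i=4: ✗ (fails at j=4)
  i=5: ✗ (fails at j=5)
  i=6: ✓ (all of [6,7])
  i=7: ✓ (all of [7,8])
  i=8: ✗ (fails at j=9)
  i=9: ✗ (fails at j=9)

2, 6, 7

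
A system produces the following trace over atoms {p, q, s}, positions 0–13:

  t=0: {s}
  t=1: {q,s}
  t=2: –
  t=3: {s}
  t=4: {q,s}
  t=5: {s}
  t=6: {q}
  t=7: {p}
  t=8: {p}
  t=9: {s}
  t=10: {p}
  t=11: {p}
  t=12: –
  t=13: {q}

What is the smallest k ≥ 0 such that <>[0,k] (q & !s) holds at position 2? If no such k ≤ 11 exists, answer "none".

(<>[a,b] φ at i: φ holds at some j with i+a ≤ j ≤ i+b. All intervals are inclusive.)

4

Scan j = 2,3,… for (q & !s):
  j=2: fails
  j=3: fails
  j=4: fails
  j=5: fails
  j=6: holds
First hit at j=6, so smallest k = 6-2 = 4.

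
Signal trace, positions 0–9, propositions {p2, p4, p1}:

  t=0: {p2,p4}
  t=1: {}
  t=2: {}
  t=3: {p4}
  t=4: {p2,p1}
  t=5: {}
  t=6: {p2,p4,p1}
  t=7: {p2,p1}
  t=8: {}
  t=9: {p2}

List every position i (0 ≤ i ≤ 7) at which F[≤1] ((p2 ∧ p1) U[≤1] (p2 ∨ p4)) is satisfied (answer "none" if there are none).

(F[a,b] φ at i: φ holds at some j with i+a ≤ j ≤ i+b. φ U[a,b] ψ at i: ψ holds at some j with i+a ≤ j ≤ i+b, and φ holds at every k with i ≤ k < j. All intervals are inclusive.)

Evaluate at each i in [0,7]:
  i=0: ✓ (witness j=0)
  i=1: ✗ (none in [1,2])
  i=2: ✓ (witness j=3)
  i=3: ✓ (witness j=3)
  i=4: ✓ (witness j=4)
  i=5: ✓ (witness j=6)
  i=6: ✓ (witness j=6)
  i=7: ✓ (witness j=7)

0, 2, 3, 4, 5, 6, 7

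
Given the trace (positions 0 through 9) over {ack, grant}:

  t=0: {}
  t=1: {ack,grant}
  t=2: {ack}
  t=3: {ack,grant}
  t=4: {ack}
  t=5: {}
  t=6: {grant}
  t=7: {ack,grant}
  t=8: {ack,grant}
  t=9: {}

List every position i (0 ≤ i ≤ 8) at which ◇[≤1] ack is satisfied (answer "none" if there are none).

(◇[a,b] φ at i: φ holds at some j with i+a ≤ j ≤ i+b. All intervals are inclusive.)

Evaluate at each i in [0,8]:
  i=0: ✓ (witness j=1)
  i=1: ✓ (witness j=1)
  i=2: ✓ (witness j=2)
  i=3: ✓ (witness j=3)
  i=4: ✓ (witness j=4)
  i=5: ✗ (none in [5,6])
  i=6: ✓ (witness j=7)
  i=7: ✓ (witness j=7)
  i=8: ✓ (witness j=8)

0, 1, 2, 3, 4, 6, 7, 8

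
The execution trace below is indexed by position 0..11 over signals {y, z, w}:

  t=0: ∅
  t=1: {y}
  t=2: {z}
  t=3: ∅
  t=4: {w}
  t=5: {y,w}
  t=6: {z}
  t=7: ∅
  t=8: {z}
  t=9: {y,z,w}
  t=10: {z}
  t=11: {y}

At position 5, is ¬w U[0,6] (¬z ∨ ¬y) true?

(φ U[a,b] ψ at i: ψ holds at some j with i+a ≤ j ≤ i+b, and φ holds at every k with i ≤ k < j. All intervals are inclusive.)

Need some j in [5,11] with (¬z ∨ ¬y), and ¬w at every k in [5,j-1].
  j=5: (¬z ∨ ¬y) holds; no prefix to check → satisfied.

Yes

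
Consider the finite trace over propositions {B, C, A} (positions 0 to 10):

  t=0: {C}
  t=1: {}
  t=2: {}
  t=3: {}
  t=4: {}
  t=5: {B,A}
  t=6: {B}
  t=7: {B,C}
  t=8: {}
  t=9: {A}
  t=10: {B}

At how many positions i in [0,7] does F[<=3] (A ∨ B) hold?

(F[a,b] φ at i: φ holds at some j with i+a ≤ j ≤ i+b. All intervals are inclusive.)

Evaluate at each i in [0,7]:
  i=0: ✗ (none in [0,3])
  i=1: ✗ (none in [1,4])
  i=2: ✓ (witness j=5)
  i=3: ✓ (witness j=5)
  i=4: ✓ (witness j=5)
  i=5: ✓ (witness j=5)
  i=6: ✓ (witness j=6)
  i=7: ✓ (witness j=7)
Positions where it holds: {2, 3, 4, 5, 6, 7} → 6.

6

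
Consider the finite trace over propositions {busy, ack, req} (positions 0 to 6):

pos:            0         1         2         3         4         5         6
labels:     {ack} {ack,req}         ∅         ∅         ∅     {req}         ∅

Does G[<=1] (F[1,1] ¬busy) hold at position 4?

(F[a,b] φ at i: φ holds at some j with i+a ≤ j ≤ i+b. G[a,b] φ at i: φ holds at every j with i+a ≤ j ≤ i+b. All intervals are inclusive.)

Check F[1,1] ¬busy at every j in [4,5]:
  j=4: holds (witness at 5)
  j=5: holds (witness at 6)
All positions satisfy it → formula holds.

Yes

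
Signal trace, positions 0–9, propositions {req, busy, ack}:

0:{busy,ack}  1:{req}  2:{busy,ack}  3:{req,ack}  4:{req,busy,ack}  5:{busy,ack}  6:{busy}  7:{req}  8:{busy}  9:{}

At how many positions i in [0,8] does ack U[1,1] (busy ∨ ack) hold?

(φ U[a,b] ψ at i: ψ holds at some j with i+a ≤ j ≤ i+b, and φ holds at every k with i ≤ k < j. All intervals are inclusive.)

4

Evaluate at each i in [0,8]:
  i=0: ✗ (no rhs in [1,1])
  i=1: ✗ (lhs fails at k=1 before rhs at j=2)
  i=2: ✓ (rhs at j=3; lhs holds on [2,2])
  i=3: ✓ (rhs at j=4; lhs holds on [3,3])
  i=4: ✓ (rhs at j=5; lhs holds on [4,4])
  i=5: ✓ (rhs at j=6; lhs holds on [5,5])
  i=6: ✗ (no rhs in [7,7])
  i=7: ✗ (lhs fails at k=7 before rhs at j=8)
  i=8: ✗ (no rhs in [9,9])
Positions where it holds: {2, 3, 4, 5} → 4.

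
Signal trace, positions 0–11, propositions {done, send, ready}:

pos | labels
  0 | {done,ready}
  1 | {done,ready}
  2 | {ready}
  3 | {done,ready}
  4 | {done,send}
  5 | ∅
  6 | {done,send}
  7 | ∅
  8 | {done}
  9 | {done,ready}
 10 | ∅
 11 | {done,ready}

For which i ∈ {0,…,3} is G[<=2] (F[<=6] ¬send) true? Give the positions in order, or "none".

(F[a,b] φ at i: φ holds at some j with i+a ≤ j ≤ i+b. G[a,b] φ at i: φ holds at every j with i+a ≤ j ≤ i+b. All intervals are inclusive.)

Evaluate at each i in [0,3]:
  i=0: ✓ (all of [0,2])
  i=1: ✓ (all of [1,3])
  i=2: ✓ (all of [2,4])
  i=3: ✓ (all of [3,5])

0, 1, 2, 3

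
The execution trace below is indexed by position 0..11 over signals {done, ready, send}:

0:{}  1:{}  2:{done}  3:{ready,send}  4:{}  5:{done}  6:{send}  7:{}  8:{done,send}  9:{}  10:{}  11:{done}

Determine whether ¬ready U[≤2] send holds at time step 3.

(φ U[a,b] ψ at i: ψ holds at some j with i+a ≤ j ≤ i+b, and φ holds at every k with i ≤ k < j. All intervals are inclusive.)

Holds

Need some j in [3,5] with send, and ¬ready at every k in [3,j-1].
  j=3: send holds; no prefix to check → satisfied.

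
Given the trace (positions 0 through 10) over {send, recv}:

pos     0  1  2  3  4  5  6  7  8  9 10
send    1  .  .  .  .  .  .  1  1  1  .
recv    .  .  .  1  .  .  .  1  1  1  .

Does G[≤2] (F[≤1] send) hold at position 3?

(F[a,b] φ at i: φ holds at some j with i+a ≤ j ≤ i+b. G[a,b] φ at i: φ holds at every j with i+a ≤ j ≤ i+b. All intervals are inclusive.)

Check F[≤1] send at every j in [3,5]:
  j=3: fails (none in [3,4])
  j=4: fails (none in [4,5])
  j=5: fails (none in [5,6])
Fails at j=3 → formula fails.

Does not hold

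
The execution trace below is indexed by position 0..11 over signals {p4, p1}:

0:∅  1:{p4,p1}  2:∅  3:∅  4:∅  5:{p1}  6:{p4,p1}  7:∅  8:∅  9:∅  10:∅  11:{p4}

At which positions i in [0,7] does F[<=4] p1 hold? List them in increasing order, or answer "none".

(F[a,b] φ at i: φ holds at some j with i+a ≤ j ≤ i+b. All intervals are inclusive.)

0, 1, 2, 3, 4, 5, 6

Evaluate at each i in [0,7]:
  i=0: ✓ (witness j=1)
  i=1: ✓ (witness j=1)
  i=2: ✓ (witness j=5)
  i=3: ✓ (witness j=5)
  i=4: ✓ (witness j=5)
  i=5: ✓ (witness j=5)
  i=6: ✓ (witness j=6)
  i=7: ✗ (none in [7,11])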